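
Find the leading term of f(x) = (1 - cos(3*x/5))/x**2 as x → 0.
9/50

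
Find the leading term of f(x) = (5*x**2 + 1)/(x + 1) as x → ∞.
5*x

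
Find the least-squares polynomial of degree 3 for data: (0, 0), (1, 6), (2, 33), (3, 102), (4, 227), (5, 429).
1/18 + (59/108)x + (77/36)x² + (161/54)x³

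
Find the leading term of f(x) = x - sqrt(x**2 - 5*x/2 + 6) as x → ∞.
5/4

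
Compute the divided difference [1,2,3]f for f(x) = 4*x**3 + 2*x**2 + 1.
26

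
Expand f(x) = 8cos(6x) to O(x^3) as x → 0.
8 - 144*x**2 + O(x**3)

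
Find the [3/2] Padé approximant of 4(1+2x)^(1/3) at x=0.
(224*x**3/405 + 112*x**2/15 + 56*x/5 + 4)/(8*x**2/9 + 32*x/15 + 1)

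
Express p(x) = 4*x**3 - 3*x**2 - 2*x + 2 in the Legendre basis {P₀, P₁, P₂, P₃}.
P₀ + (2/5)P₁ + (-2)P₂ + (8/5)P₃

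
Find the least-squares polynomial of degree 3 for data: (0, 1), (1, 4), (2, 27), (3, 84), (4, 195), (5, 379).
50/63 + (188/189)x + (-31/252)x² + (325/108)x³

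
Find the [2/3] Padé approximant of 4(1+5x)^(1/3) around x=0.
(350*x**2/9 + 80*x/3 + 4)/(-125*x**3/162 + 25*x**2/6 + 5*x + 1)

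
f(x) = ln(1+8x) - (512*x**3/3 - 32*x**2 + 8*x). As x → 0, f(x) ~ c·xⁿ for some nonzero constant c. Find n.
4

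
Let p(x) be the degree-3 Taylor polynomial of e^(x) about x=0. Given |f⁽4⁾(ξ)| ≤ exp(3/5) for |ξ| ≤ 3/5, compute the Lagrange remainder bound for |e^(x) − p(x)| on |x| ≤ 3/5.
27*exp(3/5)/5000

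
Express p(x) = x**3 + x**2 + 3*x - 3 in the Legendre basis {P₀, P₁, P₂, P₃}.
(-8/3)P₀ + (18/5)P₁ + (2/3)P₂ + (2/5)P₃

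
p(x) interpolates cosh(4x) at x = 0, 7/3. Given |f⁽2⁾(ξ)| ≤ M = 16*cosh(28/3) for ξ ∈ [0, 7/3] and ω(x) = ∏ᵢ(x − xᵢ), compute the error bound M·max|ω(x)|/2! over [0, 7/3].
98*cosh(28/3)/9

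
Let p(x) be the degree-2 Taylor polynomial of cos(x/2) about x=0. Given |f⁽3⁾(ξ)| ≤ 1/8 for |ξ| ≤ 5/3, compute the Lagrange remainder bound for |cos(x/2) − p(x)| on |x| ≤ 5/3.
125/1296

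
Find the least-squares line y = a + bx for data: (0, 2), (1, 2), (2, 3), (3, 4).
a = 17/10, b = 7/10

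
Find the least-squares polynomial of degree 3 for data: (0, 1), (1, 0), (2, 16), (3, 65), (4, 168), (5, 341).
121/126 + (-2095/756)x + (-37/36)x² + (82/27)x³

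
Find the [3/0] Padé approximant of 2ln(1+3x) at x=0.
3*x*(6*x**2 - 3*x + 2)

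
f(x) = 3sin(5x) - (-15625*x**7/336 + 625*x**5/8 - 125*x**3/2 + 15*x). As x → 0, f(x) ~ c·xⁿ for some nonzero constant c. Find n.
9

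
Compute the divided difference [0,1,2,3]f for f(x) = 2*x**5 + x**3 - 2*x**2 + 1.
51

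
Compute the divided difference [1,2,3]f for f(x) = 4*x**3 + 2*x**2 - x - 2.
26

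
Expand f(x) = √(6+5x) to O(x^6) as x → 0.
sqrt(6) + 5*sqrt(6)*x/12 - 25*sqrt(6)*x**2/288 + 125*sqrt(6)*x**3/3456 - 3125*sqrt(6)*x**4/165888 + 21875*sqrt(6)*x**5/1990656 + O(x**6)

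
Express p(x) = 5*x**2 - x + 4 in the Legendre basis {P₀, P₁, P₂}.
(17/3)P₀ - P₁ + (10/3)P₂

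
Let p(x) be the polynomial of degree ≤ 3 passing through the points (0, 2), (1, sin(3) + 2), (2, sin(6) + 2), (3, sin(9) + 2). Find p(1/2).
sin(9)/16 - 5*sin(6)/16 + 15*sin(3)/16 + 2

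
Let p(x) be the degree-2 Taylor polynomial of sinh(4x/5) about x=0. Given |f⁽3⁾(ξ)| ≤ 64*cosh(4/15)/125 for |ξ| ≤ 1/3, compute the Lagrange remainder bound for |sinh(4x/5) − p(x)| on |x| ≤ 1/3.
32*cosh(4/15)/10125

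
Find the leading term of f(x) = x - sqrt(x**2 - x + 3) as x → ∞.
1/2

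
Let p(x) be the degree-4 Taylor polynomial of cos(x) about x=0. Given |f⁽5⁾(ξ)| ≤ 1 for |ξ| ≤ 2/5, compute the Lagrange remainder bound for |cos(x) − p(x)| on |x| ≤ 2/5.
4/46875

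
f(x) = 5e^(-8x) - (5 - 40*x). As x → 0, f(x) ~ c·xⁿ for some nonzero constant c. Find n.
2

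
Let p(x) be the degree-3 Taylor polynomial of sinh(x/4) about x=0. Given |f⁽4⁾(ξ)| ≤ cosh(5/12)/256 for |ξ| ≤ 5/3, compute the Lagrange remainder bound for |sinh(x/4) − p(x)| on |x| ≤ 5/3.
625*cosh(5/12)/497664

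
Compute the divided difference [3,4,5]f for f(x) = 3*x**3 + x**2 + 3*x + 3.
37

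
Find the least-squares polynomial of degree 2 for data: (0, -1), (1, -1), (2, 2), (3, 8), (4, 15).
-41/35 + (-53/70)x + (17/14)x²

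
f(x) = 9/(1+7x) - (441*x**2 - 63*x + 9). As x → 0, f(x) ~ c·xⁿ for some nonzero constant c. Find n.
3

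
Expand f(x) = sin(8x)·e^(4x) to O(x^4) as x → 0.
8*x + 32*x**2 - 64*x**3/3 + O(x**4)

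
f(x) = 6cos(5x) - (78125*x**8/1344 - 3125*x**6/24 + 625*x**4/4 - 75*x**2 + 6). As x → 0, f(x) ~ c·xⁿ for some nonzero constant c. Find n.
10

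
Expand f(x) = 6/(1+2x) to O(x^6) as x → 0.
6 - 12*x + 24*x**2 - 48*x**3 + 96*x**4 - 192*x**5 + O(x**6)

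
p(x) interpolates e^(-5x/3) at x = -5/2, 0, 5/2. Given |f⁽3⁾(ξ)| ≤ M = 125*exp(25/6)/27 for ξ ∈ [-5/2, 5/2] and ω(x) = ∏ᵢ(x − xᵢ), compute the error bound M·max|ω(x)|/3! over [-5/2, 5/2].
15625*sqrt(3)*exp(25/6)/5832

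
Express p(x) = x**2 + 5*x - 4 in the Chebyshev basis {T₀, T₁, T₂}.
(-7/2)T₀ + (5)T₁ + (1/2)T₂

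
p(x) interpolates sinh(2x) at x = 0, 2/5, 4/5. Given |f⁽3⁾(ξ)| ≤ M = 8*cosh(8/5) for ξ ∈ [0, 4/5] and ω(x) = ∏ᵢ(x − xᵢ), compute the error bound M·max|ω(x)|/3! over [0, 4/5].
64*sqrt(3)*cosh(8/5)/3375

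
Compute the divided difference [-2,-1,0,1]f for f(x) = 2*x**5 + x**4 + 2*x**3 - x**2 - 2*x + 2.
10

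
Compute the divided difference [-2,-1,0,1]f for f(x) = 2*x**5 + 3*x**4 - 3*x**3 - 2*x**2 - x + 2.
1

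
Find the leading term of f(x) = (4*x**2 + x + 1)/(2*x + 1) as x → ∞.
2*x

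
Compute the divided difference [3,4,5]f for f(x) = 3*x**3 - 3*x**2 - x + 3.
33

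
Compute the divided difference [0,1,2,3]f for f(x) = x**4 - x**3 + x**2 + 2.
5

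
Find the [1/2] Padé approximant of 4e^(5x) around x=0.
(20*x/3 + 4)/(25*x**2/6 - 10*x/3 + 1)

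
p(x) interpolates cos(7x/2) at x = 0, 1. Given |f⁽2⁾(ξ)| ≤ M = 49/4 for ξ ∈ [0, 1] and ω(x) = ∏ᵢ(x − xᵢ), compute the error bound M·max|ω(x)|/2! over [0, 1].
49/32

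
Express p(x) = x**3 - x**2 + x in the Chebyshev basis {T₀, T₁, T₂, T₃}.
(-1/2)T₀ + (7/4)T₁ + (-1/2)T₂ + (1/4)T₃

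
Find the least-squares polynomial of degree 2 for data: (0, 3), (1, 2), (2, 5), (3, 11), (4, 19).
14/5 + (-19/10)x + (3/2)x²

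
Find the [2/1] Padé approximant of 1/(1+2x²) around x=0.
1 - 2*x**2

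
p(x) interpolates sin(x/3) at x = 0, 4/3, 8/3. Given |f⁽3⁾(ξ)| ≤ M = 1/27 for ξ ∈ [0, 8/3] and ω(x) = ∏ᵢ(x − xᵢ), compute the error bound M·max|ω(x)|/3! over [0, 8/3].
64*sqrt(3)/19683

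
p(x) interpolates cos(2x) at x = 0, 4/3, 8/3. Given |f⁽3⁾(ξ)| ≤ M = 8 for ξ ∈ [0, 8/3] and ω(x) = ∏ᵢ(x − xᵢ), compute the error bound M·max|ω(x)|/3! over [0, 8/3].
512*sqrt(3)/729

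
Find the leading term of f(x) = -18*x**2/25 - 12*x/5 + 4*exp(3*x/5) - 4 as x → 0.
18*x**3/125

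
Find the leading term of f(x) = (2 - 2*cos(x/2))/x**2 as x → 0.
1/4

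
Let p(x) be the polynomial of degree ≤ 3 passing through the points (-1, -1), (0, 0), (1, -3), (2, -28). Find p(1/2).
1/8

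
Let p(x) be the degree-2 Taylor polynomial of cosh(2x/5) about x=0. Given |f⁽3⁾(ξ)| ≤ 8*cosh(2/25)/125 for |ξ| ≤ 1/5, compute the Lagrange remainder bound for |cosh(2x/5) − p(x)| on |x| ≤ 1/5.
4*cosh(2/25)/46875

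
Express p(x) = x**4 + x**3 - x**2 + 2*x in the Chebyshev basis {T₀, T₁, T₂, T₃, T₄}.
(-1/8)T₀ + (11/4)T₁ + (1/4)T₃ + (1/8)T₄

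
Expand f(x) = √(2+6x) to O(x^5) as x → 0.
sqrt(2) + 3*sqrt(2)*x/2 - 9*sqrt(2)*x**2/8 + 27*sqrt(2)*x**3/16 - 405*sqrt(2)*x**4/128 + O(x**5)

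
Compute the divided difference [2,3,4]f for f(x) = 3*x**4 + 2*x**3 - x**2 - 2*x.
182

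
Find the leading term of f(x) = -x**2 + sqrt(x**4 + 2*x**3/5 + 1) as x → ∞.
x/5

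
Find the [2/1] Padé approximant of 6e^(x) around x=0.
(x**2 + 4*x + 6)/(1 - x/3)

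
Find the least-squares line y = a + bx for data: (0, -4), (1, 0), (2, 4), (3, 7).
a = -19/5, b = 37/10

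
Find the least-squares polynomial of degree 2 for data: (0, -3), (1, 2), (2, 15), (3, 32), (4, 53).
-121/35 + (137/35)x + (18/7)x²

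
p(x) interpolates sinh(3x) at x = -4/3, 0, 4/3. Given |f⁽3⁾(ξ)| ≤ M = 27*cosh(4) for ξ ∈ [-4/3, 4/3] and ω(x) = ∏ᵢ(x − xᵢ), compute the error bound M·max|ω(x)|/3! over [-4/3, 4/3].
64*sqrt(3)*cosh(4)/27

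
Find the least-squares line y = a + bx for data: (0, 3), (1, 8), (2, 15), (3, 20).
a = 14/5, b = 29/5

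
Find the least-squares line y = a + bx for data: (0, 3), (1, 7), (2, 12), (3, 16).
a = 29/10, b = 22/5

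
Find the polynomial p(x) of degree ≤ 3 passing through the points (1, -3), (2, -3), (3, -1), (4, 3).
x**2 - 3*x - 1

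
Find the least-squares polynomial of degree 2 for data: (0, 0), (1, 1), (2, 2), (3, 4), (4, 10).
13/35 + (-59/70)x + (11/14)x²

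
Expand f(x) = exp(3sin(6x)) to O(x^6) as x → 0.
1 + 18*x + 162*x**2 + 864*x**3 + 2430*x**4 - 7776*x**5/5 + O(x**6)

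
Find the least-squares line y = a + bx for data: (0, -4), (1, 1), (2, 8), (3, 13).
a = -21/5, b = 29/5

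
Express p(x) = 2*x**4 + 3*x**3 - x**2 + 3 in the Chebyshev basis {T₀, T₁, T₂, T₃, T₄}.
(13/4)T₀ + (9/4)T₁ + (1/2)T₂ + (3/4)T₃ + (1/4)T₄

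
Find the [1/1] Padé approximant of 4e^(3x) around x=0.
(6*x + 4)/(1 - 3*x/2)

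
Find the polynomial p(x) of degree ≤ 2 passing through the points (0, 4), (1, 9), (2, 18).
2*x**2 + 3*x + 4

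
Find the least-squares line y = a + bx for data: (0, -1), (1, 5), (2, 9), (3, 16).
a = -1, b = 11/2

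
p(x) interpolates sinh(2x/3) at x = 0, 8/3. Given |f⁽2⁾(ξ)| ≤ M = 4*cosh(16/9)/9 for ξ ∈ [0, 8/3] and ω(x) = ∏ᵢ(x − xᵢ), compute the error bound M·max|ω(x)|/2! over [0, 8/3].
32*cosh(16/9)/81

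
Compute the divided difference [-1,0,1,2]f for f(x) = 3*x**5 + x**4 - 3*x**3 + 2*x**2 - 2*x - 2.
14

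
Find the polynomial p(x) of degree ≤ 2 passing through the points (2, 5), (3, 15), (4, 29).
2*x**2 - 3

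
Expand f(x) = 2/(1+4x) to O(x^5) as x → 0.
2 - 8*x + 32*x**2 - 128*x**3 + 512*x**4 + O(x**5)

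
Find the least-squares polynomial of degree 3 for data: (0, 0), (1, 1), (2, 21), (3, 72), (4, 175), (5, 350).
-41/126 + (71/108)x + (-331/252)x² + (82/27)x³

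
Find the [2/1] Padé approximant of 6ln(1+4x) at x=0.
8*x*(2*x + 3)/(8*x/3 + 1)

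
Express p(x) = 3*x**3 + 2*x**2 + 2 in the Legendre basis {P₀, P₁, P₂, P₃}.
(8/3)P₀ + (9/5)P₁ + (4/3)P₂ + (6/5)P₃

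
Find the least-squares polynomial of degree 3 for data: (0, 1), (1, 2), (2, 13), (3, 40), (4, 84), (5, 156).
37/42 + (-439/252)x + (47/21)x² + (31/36)x³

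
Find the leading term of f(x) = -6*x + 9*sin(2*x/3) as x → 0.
-4*x**3/9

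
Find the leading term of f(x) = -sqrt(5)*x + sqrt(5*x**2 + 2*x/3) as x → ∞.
sqrt(5)/15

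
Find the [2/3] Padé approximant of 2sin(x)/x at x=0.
(2 - 7*x**2/30)/(x**2/20 + 1)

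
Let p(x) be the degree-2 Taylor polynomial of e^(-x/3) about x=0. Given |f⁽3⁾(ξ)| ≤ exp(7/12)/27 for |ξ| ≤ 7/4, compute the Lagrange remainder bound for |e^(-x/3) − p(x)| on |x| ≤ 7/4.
343*exp(7/12)/10368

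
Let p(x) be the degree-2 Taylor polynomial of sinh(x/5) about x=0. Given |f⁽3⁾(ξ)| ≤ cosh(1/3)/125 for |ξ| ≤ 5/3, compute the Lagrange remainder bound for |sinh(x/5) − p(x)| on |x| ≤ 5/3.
cosh(1/3)/162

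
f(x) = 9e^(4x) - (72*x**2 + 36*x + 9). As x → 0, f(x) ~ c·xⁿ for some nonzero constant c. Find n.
3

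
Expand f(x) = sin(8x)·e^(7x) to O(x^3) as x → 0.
8*x + 56*x**2 + O(x**3)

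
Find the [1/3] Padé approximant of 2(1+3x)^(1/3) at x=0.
(5*x + 2)/(x**3/3 - x**2/2 + 3*x/2 + 1)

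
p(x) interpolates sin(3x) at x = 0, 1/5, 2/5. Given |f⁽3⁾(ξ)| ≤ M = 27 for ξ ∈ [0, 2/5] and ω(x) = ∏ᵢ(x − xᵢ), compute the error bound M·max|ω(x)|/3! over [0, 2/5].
sqrt(3)/125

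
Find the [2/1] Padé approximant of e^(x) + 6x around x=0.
(-11*x**2/6 + 20*x/3 + 1)/(1 - x/3)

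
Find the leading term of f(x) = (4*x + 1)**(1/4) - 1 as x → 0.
x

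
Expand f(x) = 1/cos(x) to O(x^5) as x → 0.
1 + x**2/2 + 5*x**4/24 + O(x**5)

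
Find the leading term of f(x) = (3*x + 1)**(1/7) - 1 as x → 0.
3*x/7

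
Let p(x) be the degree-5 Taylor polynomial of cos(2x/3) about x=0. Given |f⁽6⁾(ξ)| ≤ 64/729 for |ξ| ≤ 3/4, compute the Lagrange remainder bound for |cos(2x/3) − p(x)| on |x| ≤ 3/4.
1/46080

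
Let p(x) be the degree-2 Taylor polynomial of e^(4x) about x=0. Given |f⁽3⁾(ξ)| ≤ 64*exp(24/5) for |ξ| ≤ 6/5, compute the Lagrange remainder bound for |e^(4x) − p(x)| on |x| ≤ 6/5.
2304*exp(24/5)/125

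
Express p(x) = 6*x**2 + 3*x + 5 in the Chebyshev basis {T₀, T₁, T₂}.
(8)T₀ + (3)T₁ + (3)T₂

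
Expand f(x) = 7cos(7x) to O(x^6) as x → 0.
7 - 343*x**2/2 + 16807*x**4/24 + O(x**6)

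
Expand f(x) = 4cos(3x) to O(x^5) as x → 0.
4 - 18*x**2 + 27*x**4/2 + O(x**5)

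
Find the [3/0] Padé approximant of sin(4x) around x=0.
-32*x**3/3 + 4*x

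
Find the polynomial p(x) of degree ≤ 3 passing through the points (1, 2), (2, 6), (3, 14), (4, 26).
2*x**2 - 2*x + 2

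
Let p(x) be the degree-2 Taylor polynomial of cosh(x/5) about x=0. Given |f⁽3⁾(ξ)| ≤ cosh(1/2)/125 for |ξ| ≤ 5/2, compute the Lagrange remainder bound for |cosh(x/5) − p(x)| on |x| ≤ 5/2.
cosh(1/2)/48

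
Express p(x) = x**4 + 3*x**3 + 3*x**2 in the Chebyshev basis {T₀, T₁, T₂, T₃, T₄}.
(15/8)T₀ + (9/4)T₁ + (2)T₂ + (3/4)T₃ + (1/8)T₄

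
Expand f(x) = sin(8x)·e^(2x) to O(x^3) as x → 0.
8*x + 16*x**2 + O(x**3)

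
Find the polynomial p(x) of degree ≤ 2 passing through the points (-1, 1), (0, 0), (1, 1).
x**2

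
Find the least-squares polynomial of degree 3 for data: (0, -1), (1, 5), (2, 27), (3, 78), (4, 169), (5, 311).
-58/63 + (421/378)x + (331/126)x² + (52/27)x³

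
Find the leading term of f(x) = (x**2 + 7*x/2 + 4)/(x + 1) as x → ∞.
x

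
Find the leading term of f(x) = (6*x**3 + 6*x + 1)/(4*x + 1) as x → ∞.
3*x**2/2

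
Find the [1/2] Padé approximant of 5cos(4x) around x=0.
5/(8*x**2 + 1)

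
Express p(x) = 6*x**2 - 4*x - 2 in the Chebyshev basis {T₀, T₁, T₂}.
T₀ + (-4)T₁ + (3)T₂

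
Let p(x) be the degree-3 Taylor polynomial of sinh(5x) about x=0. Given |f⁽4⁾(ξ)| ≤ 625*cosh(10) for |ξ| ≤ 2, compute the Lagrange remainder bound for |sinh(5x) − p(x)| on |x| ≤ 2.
1250*cosh(10)/3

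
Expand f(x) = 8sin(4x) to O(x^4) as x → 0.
32*x - 256*x**3/3 + O(x**4)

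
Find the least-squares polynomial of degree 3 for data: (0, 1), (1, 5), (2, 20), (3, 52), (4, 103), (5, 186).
17/21 + (107/63)x + (23/12)x² + (37/36)x³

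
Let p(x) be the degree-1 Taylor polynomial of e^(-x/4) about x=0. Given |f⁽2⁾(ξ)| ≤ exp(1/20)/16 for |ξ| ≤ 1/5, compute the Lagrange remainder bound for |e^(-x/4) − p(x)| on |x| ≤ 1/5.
exp(1/20)/800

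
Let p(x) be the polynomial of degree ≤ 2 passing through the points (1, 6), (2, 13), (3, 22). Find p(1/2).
13/4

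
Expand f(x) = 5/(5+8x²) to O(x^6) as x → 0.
1 - 8*x**2/5 + 64*x**4/25 + O(x**6)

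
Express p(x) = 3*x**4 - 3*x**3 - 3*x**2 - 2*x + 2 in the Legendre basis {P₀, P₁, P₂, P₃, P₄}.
(8/5)P₀ + (-19/5)P₁ + (-2/7)P₂ + (-6/5)P₃ + (24/35)P₄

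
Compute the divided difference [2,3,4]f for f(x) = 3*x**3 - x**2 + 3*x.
26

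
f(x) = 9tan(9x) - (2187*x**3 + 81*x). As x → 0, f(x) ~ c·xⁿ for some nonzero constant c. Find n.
5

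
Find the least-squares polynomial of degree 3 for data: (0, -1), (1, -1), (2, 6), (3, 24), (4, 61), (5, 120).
-1 + (-29/21)x + (15/28)x² + (11/12)x³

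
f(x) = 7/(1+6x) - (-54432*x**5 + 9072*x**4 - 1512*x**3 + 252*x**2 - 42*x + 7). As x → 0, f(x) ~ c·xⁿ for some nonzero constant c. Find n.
6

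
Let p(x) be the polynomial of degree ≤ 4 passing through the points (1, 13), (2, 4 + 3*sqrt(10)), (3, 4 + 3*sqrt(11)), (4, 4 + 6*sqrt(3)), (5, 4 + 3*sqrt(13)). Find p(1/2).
-315*sqrt(10)/32 - 135*sqrt(3)/16 + 105*sqrt(13)/128 + 3347/128 + 567*sqrt(11)/64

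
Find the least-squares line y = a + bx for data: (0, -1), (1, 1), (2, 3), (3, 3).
a = -3/5, b = 7/5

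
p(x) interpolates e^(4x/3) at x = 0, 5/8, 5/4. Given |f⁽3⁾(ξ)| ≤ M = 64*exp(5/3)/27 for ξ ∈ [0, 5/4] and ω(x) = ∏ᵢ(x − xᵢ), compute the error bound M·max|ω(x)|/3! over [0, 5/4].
125*sqrt(3)*exp(5/3)/5832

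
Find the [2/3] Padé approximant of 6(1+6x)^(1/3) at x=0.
(84*x**2 + 48*x + 6)/(-4*x**3/3 + 6*x**2 + 6*x + 1)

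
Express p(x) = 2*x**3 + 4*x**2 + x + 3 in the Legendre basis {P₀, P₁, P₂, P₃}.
(13/3)P₀ + (11/5)P₁ + (8/3)P₂ + (4/5)P₃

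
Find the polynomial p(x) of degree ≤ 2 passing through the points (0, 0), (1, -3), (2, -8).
-x**2 - 2*x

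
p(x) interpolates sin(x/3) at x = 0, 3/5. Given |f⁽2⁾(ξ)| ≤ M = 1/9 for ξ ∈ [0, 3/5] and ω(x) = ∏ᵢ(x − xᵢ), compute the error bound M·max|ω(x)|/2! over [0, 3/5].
1/200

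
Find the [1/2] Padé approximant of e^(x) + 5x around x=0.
(1261*x/213 + 1)/(-3*x**2/142 - 17*x/213 + 1)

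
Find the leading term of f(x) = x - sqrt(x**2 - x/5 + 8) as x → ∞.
1/10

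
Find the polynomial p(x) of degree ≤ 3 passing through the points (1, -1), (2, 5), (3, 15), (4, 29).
2*x**2 - 3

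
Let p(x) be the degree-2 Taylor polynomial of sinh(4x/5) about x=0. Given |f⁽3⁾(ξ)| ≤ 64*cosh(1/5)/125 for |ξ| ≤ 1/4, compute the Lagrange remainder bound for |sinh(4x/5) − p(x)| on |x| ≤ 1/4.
cosh(1/5)/750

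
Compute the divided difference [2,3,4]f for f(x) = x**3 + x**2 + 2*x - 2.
10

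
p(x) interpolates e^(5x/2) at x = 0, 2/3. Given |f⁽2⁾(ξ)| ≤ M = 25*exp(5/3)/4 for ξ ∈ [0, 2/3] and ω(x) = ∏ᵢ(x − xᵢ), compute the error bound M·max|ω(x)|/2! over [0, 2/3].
25*exp(5/3)/72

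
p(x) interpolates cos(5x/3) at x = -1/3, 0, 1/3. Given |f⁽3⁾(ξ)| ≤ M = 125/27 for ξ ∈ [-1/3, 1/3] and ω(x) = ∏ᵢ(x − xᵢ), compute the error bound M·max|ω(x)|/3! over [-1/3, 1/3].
125*sqrt(3)/19683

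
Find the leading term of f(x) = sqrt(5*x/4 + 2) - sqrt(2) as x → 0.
5*sqrt(2)*x/16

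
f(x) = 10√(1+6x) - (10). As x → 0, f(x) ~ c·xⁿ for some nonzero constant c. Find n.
1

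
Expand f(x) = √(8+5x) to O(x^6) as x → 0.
2*sqrt(2) + 5*sqrt(2)*x/8 - 25*sqrt(2)*x**2/256 + 125*sqrt(2)*x**3/4096 - 3125*sqrt(2)*x**4/262144 + 21875*sqrt(2)*x**5/4194304 + O(x**6)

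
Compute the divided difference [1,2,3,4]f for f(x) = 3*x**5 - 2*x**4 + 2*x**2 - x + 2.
175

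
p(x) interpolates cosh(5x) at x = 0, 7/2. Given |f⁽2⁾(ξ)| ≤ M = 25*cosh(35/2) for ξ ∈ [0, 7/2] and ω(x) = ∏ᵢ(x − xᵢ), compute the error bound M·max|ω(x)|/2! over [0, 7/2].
1225*cosh(35/2)/32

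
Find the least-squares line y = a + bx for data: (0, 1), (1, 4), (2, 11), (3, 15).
a = 2/5, b = 49/10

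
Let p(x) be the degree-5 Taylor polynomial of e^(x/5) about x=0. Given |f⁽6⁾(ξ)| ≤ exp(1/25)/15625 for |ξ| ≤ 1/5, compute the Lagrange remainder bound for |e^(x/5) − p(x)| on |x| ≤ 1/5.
exp(1/25)/175781250000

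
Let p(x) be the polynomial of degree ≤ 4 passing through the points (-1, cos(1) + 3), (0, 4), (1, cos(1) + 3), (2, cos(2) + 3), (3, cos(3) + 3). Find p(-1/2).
-35*cos(1)/128 + 7*cos(2)/32 - 5*cos(3)/128 + 131/32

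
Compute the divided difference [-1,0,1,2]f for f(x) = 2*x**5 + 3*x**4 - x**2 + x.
16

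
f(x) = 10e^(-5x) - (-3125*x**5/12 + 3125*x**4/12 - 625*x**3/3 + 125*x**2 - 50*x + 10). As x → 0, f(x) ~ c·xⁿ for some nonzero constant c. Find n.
6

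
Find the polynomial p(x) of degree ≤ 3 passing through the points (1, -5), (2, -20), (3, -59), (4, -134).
-2*x**3 - x - 2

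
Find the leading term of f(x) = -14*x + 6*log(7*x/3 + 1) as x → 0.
-49*x**2/3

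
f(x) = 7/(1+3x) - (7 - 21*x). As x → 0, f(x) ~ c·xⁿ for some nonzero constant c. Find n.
2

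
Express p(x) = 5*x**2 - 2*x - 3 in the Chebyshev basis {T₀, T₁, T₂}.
(-1/2)T₀ + (-2)T₁ + (5/2)T₂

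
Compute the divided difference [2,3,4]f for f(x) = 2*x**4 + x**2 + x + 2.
111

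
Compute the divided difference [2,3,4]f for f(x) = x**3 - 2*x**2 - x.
7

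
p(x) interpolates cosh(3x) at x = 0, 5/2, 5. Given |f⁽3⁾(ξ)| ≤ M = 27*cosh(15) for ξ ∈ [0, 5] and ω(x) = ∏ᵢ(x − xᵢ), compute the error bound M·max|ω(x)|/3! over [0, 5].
125*sqrt(3)*cosh(15)/8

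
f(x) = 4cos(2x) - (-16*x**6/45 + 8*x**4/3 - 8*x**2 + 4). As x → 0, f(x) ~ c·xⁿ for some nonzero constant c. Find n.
8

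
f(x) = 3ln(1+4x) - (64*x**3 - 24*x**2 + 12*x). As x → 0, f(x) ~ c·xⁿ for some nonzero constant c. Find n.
4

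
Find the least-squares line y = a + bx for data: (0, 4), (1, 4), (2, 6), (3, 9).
a = 16/5, b = 17/10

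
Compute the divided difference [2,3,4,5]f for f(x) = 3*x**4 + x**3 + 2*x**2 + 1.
43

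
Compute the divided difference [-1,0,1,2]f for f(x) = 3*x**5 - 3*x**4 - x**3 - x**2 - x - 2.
8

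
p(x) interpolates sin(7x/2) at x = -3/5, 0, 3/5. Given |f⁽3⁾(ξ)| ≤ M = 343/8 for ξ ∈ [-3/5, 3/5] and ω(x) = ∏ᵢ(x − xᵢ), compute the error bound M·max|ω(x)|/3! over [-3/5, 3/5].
343*sqrt(3)/1000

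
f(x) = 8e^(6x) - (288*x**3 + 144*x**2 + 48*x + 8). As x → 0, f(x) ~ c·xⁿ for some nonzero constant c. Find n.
4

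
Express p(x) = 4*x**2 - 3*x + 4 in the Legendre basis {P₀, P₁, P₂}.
(16/3)P₀ + (-3)P₁ + (8/3)P₂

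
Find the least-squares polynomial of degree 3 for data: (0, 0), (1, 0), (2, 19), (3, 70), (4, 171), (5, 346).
-7/18 + (-101/756)x + (-86/63)x² + (329/108)x³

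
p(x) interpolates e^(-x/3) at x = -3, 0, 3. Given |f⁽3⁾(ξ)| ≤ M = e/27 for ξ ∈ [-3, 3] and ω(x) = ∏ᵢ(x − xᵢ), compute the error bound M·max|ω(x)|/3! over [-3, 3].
sqrt(3)*e/27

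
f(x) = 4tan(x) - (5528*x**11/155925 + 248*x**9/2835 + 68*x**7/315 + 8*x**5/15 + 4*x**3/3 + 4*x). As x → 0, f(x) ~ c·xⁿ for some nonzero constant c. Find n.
13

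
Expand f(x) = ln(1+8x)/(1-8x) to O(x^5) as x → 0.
8*x + 32*x**2 + 1280*x**3/3 + 7168*x**4/3 + O(x**5)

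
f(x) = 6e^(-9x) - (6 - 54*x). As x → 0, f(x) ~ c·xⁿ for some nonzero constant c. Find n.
2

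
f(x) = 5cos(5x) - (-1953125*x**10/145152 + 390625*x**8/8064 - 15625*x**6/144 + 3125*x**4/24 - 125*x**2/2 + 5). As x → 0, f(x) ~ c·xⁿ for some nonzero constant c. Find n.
12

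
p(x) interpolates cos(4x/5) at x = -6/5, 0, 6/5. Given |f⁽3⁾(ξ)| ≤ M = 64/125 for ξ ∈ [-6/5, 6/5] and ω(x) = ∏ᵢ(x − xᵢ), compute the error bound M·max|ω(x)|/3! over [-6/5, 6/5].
512*sqrt(3)/15625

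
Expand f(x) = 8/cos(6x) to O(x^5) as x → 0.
8 + 144*x**2 + 2160*x**4 + O(x**5)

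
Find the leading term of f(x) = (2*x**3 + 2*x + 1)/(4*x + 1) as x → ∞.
x**2/2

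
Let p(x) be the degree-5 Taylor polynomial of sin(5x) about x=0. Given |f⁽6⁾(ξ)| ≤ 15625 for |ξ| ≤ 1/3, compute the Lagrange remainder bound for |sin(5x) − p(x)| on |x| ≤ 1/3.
3125/104976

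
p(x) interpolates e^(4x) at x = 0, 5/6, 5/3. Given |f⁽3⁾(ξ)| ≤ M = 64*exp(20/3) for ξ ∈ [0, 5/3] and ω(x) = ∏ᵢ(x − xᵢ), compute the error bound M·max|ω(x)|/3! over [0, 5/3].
1000*sqrt(3)*exp(20/3)/729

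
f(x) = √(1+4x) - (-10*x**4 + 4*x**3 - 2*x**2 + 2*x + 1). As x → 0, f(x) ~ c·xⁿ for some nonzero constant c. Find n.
5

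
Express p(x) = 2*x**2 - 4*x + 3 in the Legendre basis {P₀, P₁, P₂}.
(11/3)P₀ + (-4)P₁ + (4/3)P₂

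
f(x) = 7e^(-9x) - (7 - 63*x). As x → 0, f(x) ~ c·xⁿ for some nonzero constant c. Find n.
2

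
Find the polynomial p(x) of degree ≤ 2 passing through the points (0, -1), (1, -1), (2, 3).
2*x**2 - 2*x - 1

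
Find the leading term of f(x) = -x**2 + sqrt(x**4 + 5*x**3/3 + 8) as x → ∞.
5*x/6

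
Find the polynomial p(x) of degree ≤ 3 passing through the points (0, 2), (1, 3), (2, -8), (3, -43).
-2*x**3 + 3*x + 2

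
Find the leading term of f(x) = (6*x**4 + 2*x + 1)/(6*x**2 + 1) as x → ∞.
x**2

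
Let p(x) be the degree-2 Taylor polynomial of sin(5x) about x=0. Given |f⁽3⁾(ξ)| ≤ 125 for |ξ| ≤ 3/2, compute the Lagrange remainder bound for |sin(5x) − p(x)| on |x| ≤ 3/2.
1125/16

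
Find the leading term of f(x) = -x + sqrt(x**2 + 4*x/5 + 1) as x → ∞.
2/5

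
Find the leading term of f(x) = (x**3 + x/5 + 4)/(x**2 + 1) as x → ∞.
x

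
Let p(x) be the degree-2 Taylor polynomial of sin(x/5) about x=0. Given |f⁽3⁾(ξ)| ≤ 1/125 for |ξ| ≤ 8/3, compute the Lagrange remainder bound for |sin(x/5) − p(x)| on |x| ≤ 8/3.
256/10125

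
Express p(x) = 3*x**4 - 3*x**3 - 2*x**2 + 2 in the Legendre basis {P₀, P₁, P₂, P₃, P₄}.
(29/15)P₀ + (-9/5)P₁ + (8/21)P₂ + (-6/5)P₃ + (24/35)P₄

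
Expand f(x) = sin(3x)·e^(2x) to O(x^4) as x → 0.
3*x + 6*x**2 + 3*x**3/2 + O(x**4)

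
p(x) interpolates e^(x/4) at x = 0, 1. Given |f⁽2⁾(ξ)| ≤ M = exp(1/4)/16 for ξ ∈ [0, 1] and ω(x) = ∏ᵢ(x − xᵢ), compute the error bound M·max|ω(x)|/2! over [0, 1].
exp(1/4)/128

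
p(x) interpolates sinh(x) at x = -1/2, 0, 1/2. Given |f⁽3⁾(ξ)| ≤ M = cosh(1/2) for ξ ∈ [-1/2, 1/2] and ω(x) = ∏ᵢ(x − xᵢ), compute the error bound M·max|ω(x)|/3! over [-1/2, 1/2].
sqrt(3)*cosh(1/2)/216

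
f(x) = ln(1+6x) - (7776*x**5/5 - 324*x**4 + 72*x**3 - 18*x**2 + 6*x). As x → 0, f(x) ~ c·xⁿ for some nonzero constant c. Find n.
6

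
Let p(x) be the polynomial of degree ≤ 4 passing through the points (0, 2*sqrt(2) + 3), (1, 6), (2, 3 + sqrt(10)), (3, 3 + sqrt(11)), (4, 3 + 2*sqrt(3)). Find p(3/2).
-5*sqrt(11)/32 - 5*sqrt(2)/64 + 3*sqrt(3)/64 + 45*sqrt(10)/64 + 141/32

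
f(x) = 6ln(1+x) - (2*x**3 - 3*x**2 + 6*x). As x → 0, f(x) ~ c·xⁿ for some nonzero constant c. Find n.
4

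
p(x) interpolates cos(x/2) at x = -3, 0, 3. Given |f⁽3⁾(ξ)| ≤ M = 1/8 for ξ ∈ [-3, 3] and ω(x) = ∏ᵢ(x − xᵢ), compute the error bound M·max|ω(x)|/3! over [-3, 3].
sqrt(3)/8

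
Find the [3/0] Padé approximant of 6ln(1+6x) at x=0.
36*x*(12*x**2 - 3*x + 1)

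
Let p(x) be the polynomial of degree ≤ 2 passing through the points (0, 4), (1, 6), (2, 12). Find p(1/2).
9/2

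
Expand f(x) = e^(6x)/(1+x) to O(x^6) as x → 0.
1 + 5*x + 13*x**2 + 23*x**3 + 31*x**4 + 169*x**5/5 + O(x**6)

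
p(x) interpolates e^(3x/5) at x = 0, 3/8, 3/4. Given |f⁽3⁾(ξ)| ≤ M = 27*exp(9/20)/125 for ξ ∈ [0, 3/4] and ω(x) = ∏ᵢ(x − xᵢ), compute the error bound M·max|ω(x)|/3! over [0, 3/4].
27*sqrt(3)*exp(9/20)/64000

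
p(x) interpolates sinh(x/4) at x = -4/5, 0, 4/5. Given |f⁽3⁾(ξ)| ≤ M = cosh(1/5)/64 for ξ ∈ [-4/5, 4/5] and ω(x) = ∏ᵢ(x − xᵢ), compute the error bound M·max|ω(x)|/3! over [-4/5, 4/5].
sqrt(3)*cosh(1/5)/3375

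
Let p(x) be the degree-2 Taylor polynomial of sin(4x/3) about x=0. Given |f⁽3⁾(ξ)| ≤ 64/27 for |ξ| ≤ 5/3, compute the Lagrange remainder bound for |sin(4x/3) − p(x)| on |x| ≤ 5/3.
4000/2187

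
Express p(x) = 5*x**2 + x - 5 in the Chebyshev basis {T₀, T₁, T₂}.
(-5/2)T₀ + T₁ + (5/2)T₂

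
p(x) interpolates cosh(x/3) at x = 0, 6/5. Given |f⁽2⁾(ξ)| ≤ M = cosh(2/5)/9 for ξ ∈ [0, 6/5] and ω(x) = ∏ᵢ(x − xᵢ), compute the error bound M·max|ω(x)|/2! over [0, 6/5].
cosh(2/5)/50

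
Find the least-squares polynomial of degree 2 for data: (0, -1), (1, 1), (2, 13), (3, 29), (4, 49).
-59/35 + (48/35)x + (20/7)x²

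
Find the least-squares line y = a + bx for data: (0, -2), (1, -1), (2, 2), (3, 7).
a = -3, b = 3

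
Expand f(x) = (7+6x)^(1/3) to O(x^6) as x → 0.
7**(1/3) + 2*7**(1/3)*x/7 - 4*7**(1/3)*x**2/49 + 40*7**(1/3)*x**3/1029 - 160*7**(1/3)*x**4/7203 + 704*7**(1/3)*x**5/50421 + O(x**6)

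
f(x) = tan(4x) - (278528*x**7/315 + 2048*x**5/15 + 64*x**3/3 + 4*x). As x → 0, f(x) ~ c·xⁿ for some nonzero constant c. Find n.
9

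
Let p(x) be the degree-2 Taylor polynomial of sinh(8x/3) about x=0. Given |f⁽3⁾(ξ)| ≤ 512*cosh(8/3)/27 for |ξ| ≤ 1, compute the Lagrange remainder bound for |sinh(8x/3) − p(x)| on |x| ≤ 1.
256*cosh(8/3)/81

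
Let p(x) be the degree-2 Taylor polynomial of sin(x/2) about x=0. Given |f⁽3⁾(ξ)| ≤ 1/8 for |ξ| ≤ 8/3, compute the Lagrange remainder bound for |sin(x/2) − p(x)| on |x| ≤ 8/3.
32/81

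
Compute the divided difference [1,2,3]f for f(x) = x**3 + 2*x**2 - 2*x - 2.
8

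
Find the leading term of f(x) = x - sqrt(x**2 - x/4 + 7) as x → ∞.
1/8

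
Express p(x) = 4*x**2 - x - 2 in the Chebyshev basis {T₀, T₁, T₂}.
-T₁ + (2)T₂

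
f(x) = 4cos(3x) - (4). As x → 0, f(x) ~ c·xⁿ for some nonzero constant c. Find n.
2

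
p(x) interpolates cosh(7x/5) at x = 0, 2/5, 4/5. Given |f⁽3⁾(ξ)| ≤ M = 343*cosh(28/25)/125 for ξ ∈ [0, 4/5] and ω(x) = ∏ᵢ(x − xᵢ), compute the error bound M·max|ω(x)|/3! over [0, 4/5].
2744*sqrt(3)*cosh(28/25)/421875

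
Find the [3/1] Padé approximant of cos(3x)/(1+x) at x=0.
(27*x**3/8 - 99*x**2/28 - 27*x/28 + 1)/(x/28 + 1)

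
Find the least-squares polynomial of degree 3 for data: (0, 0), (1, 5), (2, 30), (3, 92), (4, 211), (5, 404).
-1/42 + (379/252)x + (7/12)x² + (55/18)x³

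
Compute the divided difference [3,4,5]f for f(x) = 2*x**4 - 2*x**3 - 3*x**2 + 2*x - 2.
167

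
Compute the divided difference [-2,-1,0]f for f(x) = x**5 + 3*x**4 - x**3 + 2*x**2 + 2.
11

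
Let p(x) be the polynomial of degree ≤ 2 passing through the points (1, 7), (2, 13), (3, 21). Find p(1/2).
19/4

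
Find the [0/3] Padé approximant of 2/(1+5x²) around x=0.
2/(5*x**2 + 1)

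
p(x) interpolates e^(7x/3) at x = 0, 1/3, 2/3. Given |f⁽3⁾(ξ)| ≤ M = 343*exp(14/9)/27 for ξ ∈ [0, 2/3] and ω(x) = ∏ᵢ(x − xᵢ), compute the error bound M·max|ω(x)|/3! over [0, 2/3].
343*sqrt(3)*exp(14/9)/19683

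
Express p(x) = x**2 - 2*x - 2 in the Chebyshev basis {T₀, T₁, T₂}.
(-3/2)T₀ + (-2)T₁ + (1/2)T₂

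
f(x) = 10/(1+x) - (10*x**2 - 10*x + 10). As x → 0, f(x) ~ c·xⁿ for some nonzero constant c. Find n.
3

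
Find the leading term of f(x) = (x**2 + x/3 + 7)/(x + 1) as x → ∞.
x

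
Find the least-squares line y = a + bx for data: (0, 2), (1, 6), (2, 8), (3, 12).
a = 11/5, b = 16/5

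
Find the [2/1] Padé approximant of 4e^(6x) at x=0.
(24*x**2 + 16*x + 4)/(1 - 2*x)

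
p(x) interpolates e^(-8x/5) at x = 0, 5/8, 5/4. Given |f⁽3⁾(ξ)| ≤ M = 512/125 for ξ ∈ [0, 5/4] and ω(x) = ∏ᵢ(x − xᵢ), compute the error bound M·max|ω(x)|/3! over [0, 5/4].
sqrt(3)/27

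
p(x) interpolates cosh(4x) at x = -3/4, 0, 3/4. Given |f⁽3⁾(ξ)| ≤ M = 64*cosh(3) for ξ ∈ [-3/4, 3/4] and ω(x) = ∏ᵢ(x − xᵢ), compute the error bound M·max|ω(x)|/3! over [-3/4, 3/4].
sqrt(3)*cosh(3)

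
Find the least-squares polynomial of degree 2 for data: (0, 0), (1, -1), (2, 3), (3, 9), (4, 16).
-3/7 + (-33/35)x + (9/7)x²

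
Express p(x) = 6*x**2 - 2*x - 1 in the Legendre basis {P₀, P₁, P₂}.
P₀ + (-2)P₁ + (4)P₂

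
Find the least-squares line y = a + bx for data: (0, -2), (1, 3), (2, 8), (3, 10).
a = -7/5, b = 41/10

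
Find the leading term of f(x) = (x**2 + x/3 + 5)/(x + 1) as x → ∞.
x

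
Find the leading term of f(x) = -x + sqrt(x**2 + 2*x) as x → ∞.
1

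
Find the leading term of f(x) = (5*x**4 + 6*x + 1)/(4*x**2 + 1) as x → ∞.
5*x**2/4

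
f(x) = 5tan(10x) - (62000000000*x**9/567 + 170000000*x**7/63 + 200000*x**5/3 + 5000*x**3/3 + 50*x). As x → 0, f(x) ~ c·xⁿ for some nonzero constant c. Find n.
11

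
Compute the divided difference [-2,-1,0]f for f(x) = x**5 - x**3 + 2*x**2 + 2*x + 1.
-10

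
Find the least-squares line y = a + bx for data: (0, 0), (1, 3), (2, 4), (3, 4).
a = 4/5, b = 13/10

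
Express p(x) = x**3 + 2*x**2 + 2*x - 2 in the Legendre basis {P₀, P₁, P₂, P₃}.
(-4/3)P₀ + (13/5)P₁ + (4/3)P₂ + (2/5)P₃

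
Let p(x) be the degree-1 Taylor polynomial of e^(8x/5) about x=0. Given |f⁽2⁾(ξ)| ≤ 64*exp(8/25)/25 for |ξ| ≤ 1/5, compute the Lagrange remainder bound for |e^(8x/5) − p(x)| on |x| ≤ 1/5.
32*exp(8/25)/625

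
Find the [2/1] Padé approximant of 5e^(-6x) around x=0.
(30*x**2 - 20*x + 5)/(2*x + 1)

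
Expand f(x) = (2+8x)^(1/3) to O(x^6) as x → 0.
2**(1/3) + 4*2**(1/3)*x/3 - 16*2**(1/3)*x**2/9 + 320*2**(1/3)*x**3/81 - 2560*2**(1/3)*x**4/243 + 22528*2**(1/3)*x**5/729 + O(x**6)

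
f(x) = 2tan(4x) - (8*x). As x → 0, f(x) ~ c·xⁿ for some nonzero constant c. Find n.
3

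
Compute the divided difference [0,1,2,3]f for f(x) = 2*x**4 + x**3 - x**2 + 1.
13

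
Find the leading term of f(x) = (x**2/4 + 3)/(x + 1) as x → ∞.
x/4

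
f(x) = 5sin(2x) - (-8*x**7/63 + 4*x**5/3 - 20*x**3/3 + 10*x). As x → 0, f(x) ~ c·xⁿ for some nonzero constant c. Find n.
9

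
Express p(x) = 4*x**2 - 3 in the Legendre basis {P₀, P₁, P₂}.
(-5/3)P₀ + (8/3)P₂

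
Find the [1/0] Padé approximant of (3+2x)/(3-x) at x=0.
x + 1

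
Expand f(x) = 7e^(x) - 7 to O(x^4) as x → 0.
7*x + 7*x**2/2 + 7*x**3/6 + O(x**4)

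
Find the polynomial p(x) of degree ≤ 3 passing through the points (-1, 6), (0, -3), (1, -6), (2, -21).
-3*x**3 + 3*x**2 - 3*x - 3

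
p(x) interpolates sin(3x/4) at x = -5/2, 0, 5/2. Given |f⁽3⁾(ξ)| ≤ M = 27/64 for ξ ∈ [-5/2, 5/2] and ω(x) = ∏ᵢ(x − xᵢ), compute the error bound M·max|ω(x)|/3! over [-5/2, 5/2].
125*sqrt(3)/512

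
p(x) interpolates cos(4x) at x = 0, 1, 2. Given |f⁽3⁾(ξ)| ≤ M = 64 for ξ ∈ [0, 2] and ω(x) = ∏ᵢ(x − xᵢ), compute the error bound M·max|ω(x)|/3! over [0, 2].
64*sqrt(3)/27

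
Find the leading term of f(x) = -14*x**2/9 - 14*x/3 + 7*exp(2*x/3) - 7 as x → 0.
28*x**3/81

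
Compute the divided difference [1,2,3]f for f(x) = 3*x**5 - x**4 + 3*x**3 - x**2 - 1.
262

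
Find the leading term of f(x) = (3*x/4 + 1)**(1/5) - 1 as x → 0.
3*x/20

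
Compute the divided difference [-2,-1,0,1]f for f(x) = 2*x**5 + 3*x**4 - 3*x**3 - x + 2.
1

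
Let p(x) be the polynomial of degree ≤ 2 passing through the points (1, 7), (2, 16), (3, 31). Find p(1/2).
19/4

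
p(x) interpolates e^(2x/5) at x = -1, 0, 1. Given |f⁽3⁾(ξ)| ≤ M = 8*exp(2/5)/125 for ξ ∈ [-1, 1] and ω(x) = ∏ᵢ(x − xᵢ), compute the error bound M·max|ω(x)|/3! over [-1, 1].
8*sqrt(3)*exp(2/5)/3375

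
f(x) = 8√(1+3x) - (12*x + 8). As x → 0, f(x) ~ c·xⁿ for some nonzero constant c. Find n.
2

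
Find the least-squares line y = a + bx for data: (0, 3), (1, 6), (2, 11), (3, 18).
a = 2, b = 5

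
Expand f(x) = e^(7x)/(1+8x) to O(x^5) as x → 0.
1 - x + 65*x**2/2 - 1217*x**3/6 + 41345*x**4/24 + O(x**5)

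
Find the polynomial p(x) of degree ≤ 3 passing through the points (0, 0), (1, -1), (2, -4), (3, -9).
-x**2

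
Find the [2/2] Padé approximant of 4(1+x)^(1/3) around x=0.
(28*x**2/27 + 14*x/3 + 4)/(5*x**2/54 + 5*x/6 + 1)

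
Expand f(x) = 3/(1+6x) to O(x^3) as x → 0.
3 - 18*x + 108*x**2 + O(x**3)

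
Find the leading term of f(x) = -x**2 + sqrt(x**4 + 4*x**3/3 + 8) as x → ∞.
2*x/3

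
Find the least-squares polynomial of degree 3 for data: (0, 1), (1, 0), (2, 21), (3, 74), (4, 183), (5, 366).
40/63 + (-799/378)x + (-43/126)x² + (83/27)x³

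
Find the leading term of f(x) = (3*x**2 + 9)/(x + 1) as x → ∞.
3*x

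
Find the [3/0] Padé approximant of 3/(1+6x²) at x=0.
3 - 18*x**2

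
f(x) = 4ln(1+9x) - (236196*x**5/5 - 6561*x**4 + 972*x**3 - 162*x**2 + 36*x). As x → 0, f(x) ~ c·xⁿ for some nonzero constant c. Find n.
6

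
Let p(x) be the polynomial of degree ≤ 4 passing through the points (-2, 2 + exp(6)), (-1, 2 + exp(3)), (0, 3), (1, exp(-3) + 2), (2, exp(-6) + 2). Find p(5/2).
(-420*exp(3) + 315 + (-180*exp(3) + 634 + 35*exp(6))*exp(6))*exp(-6)/128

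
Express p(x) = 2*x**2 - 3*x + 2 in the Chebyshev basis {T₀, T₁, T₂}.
(3)T₀ + (-3)T₁ + T₂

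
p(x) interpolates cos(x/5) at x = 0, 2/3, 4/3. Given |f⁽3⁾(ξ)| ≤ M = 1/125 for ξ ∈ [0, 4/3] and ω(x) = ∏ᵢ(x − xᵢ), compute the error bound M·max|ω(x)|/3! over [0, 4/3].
8*sqrt(3)/91125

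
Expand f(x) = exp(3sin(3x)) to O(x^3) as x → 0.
1 + 9*x + 81*x**2/2 + O(x**3)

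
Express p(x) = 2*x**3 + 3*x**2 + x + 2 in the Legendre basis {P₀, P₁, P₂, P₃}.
(3)P₀ + (11/5)P₁ + (2)P₂ + (4/5)P₃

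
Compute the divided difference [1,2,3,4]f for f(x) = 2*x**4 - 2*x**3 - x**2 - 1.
18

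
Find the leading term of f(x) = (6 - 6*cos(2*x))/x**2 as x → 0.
12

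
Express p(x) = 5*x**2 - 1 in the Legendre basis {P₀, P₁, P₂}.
(2/3)P₀ + (10/3)P₂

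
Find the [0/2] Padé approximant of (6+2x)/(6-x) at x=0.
1/(x**2/6 - x/2 + 1)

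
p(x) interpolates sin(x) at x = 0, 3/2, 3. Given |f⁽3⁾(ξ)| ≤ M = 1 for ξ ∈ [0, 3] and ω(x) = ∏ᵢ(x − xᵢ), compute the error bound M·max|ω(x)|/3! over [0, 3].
sqrt(3)/8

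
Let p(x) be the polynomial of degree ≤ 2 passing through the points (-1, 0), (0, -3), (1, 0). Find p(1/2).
-9/4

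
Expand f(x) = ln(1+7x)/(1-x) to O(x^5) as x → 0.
7*x - 35*x**2/2 + 581*x**3/6 - 6041*x**4/12 + O(x**5)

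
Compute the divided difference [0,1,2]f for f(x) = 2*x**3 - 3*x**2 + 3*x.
3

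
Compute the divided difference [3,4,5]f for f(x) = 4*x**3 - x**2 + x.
47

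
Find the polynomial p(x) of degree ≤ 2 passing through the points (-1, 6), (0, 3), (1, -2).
-x**2 - 4*x + 3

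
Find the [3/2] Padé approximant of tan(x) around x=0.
(-x**3/15 + x)/(1 - 2*x**2/5)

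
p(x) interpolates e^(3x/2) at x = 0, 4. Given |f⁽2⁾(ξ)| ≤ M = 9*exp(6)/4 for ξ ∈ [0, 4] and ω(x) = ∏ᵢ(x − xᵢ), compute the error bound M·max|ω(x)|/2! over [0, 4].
9*exp(6)/2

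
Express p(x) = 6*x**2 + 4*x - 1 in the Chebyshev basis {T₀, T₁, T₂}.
(2)T₀ + (4)T₁ + (3)T₂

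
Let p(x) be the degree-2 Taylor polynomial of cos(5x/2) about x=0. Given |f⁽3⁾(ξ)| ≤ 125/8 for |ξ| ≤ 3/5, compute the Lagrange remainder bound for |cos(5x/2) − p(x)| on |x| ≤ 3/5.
9/16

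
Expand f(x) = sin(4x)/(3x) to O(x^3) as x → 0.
4/3 - 32*x**2/9 + O(x**3)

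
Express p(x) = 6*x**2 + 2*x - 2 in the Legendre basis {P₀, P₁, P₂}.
(2)P₁ + (4)P₂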